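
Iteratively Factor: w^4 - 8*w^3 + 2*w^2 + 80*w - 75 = (w - 5)*(w^3 - 3*w^2 - 13*w + 15) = (w - 5)*(w + 3)*(w^2 - 6*w + 5) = (w - 5)*(w - 1)*(w + 3)*(w - 5)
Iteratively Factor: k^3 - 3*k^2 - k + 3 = (k - 3)*(k^2 - 1) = (k - 3)*(k - 1)*(k + 1)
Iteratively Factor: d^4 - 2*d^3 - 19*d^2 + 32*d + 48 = (d - 4)*(d^3 + 2*d^2 - 11*d - 12) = (d - 4)*(d + 1)*(d^2 + d - 12) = (d - 4)*(d - 3)*(d + 1)*(d + 4)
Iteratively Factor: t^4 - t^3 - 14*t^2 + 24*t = (t + 4)*(t^3 - 5*t^2 + 6*t) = t*(t + 4)*(t^2 - 5*t + 6) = t*(t - 3)*(t + 4)*(t - 2)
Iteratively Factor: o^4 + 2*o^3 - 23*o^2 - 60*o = (o - 5)*(o^3 + 7*o^2 + 12*o) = (o - 5)*(o + 4)*(o^2 + 3*o) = o*(o - 5)*(o + 4)*(o + 3)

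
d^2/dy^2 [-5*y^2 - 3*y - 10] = -10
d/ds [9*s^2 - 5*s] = 18*s - 5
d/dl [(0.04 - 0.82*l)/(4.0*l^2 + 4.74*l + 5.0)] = (3.28*l^2 - 0.32*l - 4.2896)/(16.0*l^4 + 37.92*l^3 + 62.4676*l^2 + 47.4*l + 25.0)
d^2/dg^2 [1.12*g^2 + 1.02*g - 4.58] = 2.24000000000000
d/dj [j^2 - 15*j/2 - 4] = 2*j - 15/2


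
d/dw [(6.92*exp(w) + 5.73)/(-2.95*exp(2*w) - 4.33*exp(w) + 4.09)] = (20.414*exp(2*w) + 33.807*exp(w) + 53.1137)*exp(w)/(8.7025*exp(4*w) + 25.547*exp(3*w) - 5.3821*exp(2*w) - 35.4194*exp(w) + 16.7281)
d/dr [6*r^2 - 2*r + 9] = 12*r - 2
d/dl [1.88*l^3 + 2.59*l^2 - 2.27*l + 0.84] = 5.64*l^2 + 5.18*l - 2.27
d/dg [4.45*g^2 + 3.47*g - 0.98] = 8.9*g + 3.47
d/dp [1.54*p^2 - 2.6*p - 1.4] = 3.08*p - 2.6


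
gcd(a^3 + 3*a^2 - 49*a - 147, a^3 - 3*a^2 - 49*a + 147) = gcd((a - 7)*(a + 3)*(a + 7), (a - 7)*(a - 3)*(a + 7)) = a^2 - 49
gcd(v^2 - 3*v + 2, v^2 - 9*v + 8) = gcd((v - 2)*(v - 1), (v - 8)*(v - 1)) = v - 1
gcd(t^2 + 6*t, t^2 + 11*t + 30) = t + 6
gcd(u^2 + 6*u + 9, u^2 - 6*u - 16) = 1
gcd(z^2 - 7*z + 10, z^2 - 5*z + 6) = z - 2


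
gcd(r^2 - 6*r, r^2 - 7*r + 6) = r - 6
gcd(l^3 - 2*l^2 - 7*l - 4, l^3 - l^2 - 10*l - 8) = l^2 - 3*l - 4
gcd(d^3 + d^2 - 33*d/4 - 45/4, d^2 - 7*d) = 1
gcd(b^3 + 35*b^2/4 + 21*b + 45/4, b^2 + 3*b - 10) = b + 5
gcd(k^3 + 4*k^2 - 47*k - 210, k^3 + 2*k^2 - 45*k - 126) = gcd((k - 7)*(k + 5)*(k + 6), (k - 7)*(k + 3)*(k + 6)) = k^2 - k - 42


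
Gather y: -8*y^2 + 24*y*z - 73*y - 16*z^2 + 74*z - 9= -8*y^2 + y*(24*z - 73) - 16*z^2 + 74*z - 9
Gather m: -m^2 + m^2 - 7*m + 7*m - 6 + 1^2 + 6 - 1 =0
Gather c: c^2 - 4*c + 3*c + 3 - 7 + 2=c^2 - c - 2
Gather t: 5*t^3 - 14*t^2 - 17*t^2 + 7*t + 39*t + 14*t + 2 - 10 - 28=5*t^3 - 31*t^2 + 60*t - 36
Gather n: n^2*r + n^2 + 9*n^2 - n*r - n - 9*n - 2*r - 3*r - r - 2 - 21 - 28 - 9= n^2*(r + 10) + n*(-r - 10) - 6*r - 60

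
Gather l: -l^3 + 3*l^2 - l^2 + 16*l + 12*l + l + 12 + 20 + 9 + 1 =-l^3 + 2*l^2 + 29*l + 42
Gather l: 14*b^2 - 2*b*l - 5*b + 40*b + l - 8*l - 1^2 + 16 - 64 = 14*b^2 + 35*b + l*(-2*b - 7) - 49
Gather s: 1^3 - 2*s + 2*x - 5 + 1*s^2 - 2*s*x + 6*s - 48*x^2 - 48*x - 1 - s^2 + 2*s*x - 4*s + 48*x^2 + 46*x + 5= 0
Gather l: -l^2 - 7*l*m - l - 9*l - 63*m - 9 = -l^2 + l*(-7*m - 10) - 63*m - 9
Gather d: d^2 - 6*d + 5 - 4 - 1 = d^2 - 6*d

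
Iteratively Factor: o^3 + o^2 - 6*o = (o - 2)*(o^2 + 3*o) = (o - 2)*(o + 3)*(o)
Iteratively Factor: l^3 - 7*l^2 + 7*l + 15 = (l - 3)*(l^2 - 4*l - 5) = (l - 3)*(l + 1)*(l - 5)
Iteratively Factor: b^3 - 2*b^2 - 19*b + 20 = (b - 5)*(b^2 + 3*b - 4) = (b - 5)*(b - 1)*(b + 4)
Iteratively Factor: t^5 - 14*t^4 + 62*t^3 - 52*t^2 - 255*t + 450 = (t - 5)*(t^4 - 9*t^3 + 17*t^2 + 33*t - 90) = (t - 5)^2*(t^3 - 4*t^2 - 3*t + 18) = (t - 5)^2*(t + 2)*(t^2 - 6*t + 9) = (t - 5)^2*(t - 3)*(t + 2)*(t - 3)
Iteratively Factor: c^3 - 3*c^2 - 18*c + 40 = (c + 4)*(c^2 - 7*c + 10) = (c - 2)*(c + 4)*(c - 5)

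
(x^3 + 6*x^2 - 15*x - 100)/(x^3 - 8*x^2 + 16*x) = (x^2 + 10*x + 25)/(x*(x - 4))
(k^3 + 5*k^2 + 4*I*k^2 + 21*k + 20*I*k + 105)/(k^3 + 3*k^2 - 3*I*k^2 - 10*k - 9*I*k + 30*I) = (k + 7*I)/(k - 2)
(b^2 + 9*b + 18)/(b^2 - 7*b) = (b^2 + 9*b + 18)/(b*(b - 7))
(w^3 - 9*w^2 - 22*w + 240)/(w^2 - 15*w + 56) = (w^2 - w - 30)/(w - 7)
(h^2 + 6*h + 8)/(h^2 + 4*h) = (h + 2)/h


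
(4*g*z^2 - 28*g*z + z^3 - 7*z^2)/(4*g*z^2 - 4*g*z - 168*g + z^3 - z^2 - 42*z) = z/(z + 6)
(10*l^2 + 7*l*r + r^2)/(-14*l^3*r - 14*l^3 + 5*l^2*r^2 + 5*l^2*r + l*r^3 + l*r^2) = (10*l^2 + 7*l*r + r^2)/(l*(-14*l^2*r - 14*l^2 + 5*l*r^2 + 5*l*r + r^3 + r^2))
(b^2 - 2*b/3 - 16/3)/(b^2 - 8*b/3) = (b + 2)/b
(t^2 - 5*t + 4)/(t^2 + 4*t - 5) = (t - 4)/(t + 5)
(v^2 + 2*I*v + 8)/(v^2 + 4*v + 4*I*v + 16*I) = (v - 2*I)/(v + 4)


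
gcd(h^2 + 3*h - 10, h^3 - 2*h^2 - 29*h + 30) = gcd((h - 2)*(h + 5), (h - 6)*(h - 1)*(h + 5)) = h + 5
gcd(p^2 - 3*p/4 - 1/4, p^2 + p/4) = p + 1/4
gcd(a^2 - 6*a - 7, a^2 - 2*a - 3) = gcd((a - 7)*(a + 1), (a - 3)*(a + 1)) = a + 1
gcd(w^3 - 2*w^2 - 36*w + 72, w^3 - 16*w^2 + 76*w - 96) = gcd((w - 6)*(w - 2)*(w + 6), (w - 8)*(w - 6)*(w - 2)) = w^2 - 8*w + 12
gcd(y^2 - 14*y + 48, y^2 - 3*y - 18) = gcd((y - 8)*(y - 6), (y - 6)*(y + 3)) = y - 6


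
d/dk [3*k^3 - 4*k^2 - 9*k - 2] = 9*k^2 - 8*k - 9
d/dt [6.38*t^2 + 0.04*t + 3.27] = 12.76*t + 0.04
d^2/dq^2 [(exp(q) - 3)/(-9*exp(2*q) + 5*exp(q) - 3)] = (-81*exp(4*q) + 927*exp(3*q) - 243*exp(2*q) - 264*exp(q) + 36)*exp(q)/(729*exp(6*q) - 1215*exp(5*q) + 1404*exp(4*q) - 935*exp(3*q) + 468*exp(2*q) - 135*exp(q) + 27)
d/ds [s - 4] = 1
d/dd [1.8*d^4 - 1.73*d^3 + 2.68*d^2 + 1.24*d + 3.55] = 7.2*d^3 - 5.19*d^2 + 5.36*d + 1.24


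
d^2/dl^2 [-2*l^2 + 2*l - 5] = -4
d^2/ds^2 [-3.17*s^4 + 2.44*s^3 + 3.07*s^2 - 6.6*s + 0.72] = -38.04*s^2 + 14.64*s + 6.14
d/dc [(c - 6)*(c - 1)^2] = (c - 1)*(3*c - 13)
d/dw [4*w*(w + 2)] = 8*w + 8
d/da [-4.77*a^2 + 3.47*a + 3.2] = 3.47 - 9.54*a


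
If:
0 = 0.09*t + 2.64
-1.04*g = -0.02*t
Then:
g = -0.56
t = -29.33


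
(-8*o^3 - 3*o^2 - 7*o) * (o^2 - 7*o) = -8*o^5 + 53*o^4 + 14*o^3 + 49*o^2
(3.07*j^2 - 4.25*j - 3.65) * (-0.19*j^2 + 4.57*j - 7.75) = -0.5833*j^4 + 14.8374*j^3 - 42.5215*j^2 + 16.257*j + 28.2875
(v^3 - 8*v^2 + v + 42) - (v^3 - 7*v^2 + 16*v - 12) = -v^2 - 15*v + 54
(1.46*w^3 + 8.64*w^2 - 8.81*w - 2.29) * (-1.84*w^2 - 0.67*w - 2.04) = -2.6864*w^5 - 16.8758*w^4 + 7.4432*w^3 - 7.5093*w^2 + 19.5067*w + 4.6716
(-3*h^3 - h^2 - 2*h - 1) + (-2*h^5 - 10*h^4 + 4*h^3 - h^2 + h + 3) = -2*h^5 - 10*h^4 + h^3 - 2*h^2 - h + 2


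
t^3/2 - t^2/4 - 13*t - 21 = (t/2 + 1)*(t - 6)*(t + 7/2)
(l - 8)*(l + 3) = l^2 - 5*l - 24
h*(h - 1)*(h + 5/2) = h^3 + 3*h^2/2 - 5*h/2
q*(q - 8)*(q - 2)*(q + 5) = q^4 - 5*q^3 - 34*q^2 + 80*q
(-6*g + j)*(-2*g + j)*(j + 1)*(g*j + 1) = 12*g^3*j^2 + 12*g^3*j - 8*g^2*j^3 - 8*g^2*j^2 + 12*g^2*j + 12*g^2 + g*j^4 + g*j^3 - 8*g*j^2 - 8*g*j + j^3 + j^2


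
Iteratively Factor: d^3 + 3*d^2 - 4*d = (d)*(d^2 + 3*d - 4) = d*(d + 4)*(d - 1)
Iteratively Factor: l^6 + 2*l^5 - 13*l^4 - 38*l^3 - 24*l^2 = (l + 3)*(l^5 - l^4 - 10*l^3 - 8*l^2) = (l + 1)*(l + 3)*(l^4 - 2*l^3 - 8*l^2) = (l - 4)*(l + 1)*(l + 3)*(l^3 + 2*l^2) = (l - 4)*(l + 1)*(l + 2)*(l + 3)*(l^2) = l*(l - 4)*(l + 1)*(l + 2)*(l + 3)*(l)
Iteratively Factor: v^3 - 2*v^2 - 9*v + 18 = (v - 2)*(v^2 - 9) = (v - 3)*(v - 2)*(v + 3)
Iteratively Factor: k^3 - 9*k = (k + 3)*(k^2 - 3*k) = (k - 3)*(k + 3)*(k)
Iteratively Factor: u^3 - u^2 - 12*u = (u + 3)*(u^2 - 4*u) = (u - 4)*(u + 3)*(u)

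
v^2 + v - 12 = (v - 3)*(v + 4)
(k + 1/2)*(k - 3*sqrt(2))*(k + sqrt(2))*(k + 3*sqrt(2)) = k^4 + k^3/2 + sqrt(2)*k^3 - 18*k^2 + sqrt(2)*k^2/2 - 18*sqrt(2)*k - 9*k - 9*sqrt(2)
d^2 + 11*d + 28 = (d + 4)*(d + 7)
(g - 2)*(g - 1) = g^2 - 3*g + 2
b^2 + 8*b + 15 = (b + 3)*(b + 5)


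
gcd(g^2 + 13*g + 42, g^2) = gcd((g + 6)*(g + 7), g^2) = 1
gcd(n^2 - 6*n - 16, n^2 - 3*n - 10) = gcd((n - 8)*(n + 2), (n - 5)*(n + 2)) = n + 2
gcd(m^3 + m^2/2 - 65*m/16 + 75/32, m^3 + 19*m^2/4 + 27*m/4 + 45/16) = m + 5/2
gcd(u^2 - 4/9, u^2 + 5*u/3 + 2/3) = u + 2/3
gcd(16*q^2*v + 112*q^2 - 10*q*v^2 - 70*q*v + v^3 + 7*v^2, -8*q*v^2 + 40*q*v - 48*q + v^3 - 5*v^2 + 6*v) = 8*q - v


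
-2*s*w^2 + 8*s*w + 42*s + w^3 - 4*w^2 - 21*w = (-2*s + w)*(w - 7)*(w + 3)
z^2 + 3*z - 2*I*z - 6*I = (z + 3)*(z - 2*I)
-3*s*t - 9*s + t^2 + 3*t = (-3*s + t)*(t + 3)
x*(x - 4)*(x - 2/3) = x^3 - 14*x^2/3 + 8*x/3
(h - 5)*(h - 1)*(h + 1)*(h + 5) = h^4 - 26*h^2 + 25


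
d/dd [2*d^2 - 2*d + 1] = 4*d - 2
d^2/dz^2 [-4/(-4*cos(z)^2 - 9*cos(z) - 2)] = 4*(-64*sin(z)^4 + 81*sin(z)^2 + 153*cos(z) - 27*cos(3*z) + 129)/((cos(z) + 2)^3*(4*cos(z) + 1)^3)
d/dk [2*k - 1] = 2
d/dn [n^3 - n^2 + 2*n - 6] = 3*n^2 - 2*n + 2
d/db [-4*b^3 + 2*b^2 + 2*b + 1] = -12*b^2 + 4*b + 2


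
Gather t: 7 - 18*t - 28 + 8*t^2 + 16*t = 8*t^2 - 2*t - 21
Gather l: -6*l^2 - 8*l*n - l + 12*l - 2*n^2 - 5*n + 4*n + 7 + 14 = -6*l^2 + l*(11 - 8*n) - 2*n^2 - n + 21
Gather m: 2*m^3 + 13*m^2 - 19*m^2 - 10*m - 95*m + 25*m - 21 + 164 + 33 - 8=2*m^3 - 6*m^2 - 80*m + 168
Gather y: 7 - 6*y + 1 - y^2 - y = -y^2 - 7*y + 8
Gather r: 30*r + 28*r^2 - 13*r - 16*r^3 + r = -16*r^3 + 28*r^2 + 18*r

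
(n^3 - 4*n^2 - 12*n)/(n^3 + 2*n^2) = (n - 6)/n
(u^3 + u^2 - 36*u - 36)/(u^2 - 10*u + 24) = (u^2 + 7*u + 6)/(u - 4)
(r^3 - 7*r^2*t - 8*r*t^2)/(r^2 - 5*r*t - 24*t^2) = r*(r + t)/(r + 3*t)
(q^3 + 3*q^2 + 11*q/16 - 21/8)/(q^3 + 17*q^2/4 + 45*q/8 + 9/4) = (16*q^2 + 16*q - 21)/(2*(8*q^2 + 18*q + 9))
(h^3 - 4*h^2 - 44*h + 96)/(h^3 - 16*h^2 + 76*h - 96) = (h + 6)/(h - 6)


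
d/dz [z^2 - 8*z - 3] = 2*z - 8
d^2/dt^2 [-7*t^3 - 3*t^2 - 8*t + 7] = -42*t - 6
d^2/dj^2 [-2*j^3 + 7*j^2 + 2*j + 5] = 14 - 12*j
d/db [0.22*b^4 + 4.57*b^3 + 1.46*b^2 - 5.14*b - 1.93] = 0.88*b^3 + 13.71*b^2 + 2.92*b - 5.14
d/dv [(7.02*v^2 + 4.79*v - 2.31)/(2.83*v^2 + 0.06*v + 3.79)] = (-13.1345*v^2 + 66.2862*v + 18.2927)/(8.0089*v^4 + 0.3396*v^3 + 21.455*v^2 + 0.4548*v + 14.3641)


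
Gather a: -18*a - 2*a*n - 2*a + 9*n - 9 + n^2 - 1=a*(-2*n - 20) + n^2 + 9*n - 10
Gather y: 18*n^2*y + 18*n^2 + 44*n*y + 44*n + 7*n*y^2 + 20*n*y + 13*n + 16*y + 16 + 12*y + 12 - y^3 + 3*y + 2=18*n^2 + 7*n*y^2 + 57*n - y^3 + y*(18*n^2 + 64*n + 31) + 30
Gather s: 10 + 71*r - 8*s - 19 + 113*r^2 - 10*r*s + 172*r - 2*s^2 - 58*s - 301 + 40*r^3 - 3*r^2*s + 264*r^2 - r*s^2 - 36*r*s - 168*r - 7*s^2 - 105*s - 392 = 40*r^3 + 377*r^2 + 75*r + s^2*(-r - 9) + s*(-3*r^2 - 46*r - 171) - 702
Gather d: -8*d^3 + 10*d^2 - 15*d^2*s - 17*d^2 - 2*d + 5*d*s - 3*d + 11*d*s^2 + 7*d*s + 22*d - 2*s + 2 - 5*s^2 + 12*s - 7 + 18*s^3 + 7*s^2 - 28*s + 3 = -8*d^3 + d^2*(-15*s - 7) + d*(11*s^2 + 12*s + 17) + 18*s^3 + 2*s^2 - 18*s - 2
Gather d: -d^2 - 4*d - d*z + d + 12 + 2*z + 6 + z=-d^2 + d*(-z - 3) + 3*z + 18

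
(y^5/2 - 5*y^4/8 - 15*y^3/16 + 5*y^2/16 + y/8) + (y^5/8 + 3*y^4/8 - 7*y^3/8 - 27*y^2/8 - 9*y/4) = 5*y^5/8 - y^4/4 - 29*y^3/16 - 49*y^2/16 - 17*y/8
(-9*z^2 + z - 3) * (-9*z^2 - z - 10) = 81*z^4 + 116*z^2 - 7*z + 30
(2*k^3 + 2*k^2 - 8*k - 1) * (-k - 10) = -2*k^4 - 22*k^3 - 12*k^2 + 81*k + 10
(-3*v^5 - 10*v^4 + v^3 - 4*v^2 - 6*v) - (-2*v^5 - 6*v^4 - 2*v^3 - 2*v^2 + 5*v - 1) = -v^5 - 4*v^4 + 3*v^3 - 2*v^2 - 11*v + 1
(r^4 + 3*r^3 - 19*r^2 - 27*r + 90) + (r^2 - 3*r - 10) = r^4 + 3*r^3 - 18*r^2 - 30*r + 80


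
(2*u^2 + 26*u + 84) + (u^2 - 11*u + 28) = 3*u^2 + 15*u + 112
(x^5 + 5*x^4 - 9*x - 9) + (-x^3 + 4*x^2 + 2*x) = x^5 + 5*x^4 - x^3 + 4*x^2 - 7*x - 9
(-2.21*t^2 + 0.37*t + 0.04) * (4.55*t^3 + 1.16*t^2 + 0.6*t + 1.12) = -10.0555*t^5 - 0.8801*t^4 - 0.7148*t^3 - 2.2068*t^2 + 0.4384*t + 0.0448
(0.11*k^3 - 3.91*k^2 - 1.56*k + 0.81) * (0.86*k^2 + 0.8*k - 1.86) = 0.0946*k^5 - 3.2746*k^4 - 4.6742*k^3 + 6.7212*k^2 + 3.5496*k - 1.5066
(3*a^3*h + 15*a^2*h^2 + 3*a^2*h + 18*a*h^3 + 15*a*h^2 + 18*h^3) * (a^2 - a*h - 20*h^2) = 3*a^5*h + 12*a^4*h^2 + 3*a^4*h - 57*a^3*h^3 + 12*a^3*h^2 - 318*a^2*h^4 - 57*a^2*h^3 - 360*a*h^5 - 318*a*h^4 - 360*h^5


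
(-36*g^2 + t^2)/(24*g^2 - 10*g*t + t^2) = (6*g + t)/(-4*g + t)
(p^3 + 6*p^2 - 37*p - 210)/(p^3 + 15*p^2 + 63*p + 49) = (p^2 - p - 30)/(p^2 + 8*p + 7)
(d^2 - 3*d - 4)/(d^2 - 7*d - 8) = (d - 4)/(d - 8)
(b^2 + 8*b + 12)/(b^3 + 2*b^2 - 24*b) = (b + 2)/(b*(b - 4))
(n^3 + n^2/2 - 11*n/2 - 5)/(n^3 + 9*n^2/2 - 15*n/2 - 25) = (n + 1)/(n + 5)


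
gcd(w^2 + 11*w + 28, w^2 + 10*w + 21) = w + 7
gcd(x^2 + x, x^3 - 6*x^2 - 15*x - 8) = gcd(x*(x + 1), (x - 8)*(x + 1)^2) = x + 1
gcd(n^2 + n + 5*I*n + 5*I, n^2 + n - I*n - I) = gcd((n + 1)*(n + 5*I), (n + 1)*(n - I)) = n + 1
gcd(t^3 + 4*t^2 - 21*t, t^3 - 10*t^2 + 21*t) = t^2 - 3*t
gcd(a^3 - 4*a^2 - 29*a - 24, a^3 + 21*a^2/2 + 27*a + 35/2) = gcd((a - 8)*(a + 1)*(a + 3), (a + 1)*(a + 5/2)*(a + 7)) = a + 1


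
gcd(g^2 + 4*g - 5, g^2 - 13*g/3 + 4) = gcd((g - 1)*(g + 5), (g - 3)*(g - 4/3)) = 1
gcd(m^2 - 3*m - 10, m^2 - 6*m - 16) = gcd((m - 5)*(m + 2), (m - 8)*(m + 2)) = m + 2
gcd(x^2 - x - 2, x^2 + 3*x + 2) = x + 1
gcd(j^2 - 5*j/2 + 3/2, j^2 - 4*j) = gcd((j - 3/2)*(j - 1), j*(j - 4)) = 1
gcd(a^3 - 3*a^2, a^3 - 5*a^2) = a^2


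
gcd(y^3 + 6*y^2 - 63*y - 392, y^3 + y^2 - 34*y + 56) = y + 7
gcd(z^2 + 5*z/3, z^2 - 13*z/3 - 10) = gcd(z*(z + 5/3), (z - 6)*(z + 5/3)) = z + 5/3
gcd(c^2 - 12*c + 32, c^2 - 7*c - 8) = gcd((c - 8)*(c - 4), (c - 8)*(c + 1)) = c - 8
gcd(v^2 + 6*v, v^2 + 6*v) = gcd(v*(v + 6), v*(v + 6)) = v^2 + 6*v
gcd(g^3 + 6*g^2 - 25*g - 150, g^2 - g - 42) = g + 6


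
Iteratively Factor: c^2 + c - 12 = (c - 3)*(c + 4)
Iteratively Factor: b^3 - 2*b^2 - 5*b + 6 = (b + 2)*(b^2 - 4*b + 3) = (b - 3)*(b + 2)*(b - 1)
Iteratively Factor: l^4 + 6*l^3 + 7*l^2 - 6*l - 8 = (l + 2)*(l^3 + 4*l^2 - l - 4) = (l - 1)*(l + 2)*(l^2 + 5*l + 4) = (l - 1)*(l + 2)*(l + 4)*(l + 1)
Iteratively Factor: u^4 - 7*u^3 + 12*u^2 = (u - 3)*(u^3 - 4*u^2) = u*(u - 3)*(u^2 - 4*u) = u*(u - 4)*(u - 3)*(u)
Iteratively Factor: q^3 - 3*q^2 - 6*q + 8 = (q - 1)*(q^2 - 2*q - 8) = (q - 1)*(q + 2)*(q - 4)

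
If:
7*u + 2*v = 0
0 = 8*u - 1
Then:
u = 1/8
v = -7/16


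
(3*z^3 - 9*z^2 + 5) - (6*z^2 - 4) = 3*z^3 - 15*z^2 + 9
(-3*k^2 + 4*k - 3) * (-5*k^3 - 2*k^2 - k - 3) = 15*k^5 - 14*k^4 + 10*k^3 + 11*k^2 - 9*k + 9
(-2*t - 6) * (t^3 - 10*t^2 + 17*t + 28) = -2*t^4 + 14*t^3 + 26*t^2 - 158*t - 168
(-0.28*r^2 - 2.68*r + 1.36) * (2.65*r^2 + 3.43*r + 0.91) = -0.742*r^4 - 8.0624*r^3 - 5.8432*r^2 + 2.226*r + 1.2376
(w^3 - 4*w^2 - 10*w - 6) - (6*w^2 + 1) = w^3 - 10*w^2 - 10*w - 7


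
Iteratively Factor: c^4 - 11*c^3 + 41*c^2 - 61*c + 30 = (c - 2)*(c^3 - 9*c^2 + 23*c - 15) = (c - 3)*(c - 2)*(c^2 - 6*c + 5) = (c - 5)*(c - 3)*(c - 2)*(c - 1)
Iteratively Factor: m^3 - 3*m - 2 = (m + 1)*(m^2 - m - 2) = (m + 1)^2*(m - 2)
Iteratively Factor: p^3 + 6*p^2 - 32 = (p - 2)*(p^2 + 8*p + 16) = (p - 2)*(p + 4)*(p + 4)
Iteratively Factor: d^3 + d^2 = (d + 1)*(d^2) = d*(d + 1)*(d)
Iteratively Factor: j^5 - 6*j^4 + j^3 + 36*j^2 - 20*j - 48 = (j - 3)*(j^4 - 3*j^3 - 8*j^2 + 12*j + 16) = (j - 3)*(j + 2)*(j^3 - 5*j^2 + 2*j + 8) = (j - 4)*(j - 3)*(j + 2)*(j^2 - j - 2) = (j - 4)*(j - 3)*(j + 1)*(j + 2)*(j - 2)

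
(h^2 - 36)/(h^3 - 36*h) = 1/h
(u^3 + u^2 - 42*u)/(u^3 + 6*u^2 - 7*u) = (u - 6)/(u - 1)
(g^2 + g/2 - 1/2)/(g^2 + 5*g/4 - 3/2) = 2*(2*g^2 + g - 1)/(4*g^2 + 5*g - 6)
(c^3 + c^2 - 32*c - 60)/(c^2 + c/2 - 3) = 2*(c^2 - c - 30)/(2*c - 3)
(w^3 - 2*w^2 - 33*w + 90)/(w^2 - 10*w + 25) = (w^2 + 3*w - 18)/(w - 5)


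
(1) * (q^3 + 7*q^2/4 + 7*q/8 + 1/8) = q^3 + 7*q^2/4 + 7*q/8 + 1/8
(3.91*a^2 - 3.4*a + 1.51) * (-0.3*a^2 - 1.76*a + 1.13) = -1.173*a^4 - 5.8616*a^3 + 9.9493*a^2 - 6.4996*a + 1.7063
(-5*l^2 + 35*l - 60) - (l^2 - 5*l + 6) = -6*l^2 + 40*l - 66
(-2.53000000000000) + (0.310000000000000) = -2.22000000000000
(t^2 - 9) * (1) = t^2 - 9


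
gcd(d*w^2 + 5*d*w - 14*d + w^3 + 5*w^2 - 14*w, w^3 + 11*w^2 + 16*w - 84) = w^2 + 5*w - 14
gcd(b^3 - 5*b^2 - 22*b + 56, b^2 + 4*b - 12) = b - 2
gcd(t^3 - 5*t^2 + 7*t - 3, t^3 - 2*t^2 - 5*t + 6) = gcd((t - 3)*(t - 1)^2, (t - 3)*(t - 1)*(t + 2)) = t^2 - 4*t + 3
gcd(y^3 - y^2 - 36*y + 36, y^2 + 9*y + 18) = y + 6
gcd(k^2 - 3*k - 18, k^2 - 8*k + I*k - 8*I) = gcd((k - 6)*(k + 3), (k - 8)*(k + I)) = 1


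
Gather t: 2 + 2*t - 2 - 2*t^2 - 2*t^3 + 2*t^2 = -2*t^3 + 2*t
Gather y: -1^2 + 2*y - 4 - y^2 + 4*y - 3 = -y^2 + 6*y - 8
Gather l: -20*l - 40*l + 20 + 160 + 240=420 - 60*l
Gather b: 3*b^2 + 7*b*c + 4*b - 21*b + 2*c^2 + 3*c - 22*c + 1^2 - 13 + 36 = 3*b^2 + b*(7*c - 17) + 2*c^2 - 19*c + 24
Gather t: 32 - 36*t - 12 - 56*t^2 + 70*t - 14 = -56*t^2 + 34*t + 6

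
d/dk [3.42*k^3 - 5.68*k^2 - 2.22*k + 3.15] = 10.26*k^2 - 11.36*k - 2.22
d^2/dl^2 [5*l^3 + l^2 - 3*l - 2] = 30*l + 2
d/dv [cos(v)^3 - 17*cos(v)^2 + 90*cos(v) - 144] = (-3*cos(v)^2 + 34*cos(v) - 90)*sin(v)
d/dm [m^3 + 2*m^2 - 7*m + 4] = 3*m^2 + 4*m - 7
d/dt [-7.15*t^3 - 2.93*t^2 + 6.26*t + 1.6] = -21.45*t^2 - 5.86*t + 6.26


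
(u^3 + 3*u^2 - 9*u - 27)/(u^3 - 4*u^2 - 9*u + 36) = (u + 3)/(u - 4)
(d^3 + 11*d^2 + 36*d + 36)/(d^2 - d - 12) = (d^2 + 8*d + 12)/(d - 4)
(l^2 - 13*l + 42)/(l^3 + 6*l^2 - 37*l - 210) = (l - 7)/(l^2 + 12*l + 35)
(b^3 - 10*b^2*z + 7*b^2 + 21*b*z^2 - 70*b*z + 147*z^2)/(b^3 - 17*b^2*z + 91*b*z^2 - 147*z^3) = (-b - 7)/(-b + 7*z)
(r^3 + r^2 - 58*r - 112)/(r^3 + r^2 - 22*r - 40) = (r^2 - r - 56)/(r^2 - r - 20)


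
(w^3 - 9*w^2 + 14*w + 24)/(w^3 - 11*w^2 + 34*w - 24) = (w + 1)/(w - 1)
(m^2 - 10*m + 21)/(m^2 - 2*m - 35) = (m - 3)/(m + 5)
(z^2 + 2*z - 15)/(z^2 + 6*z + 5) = (z - 3)/(z + 1)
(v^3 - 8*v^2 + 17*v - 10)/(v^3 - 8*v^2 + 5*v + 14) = (v^2 - 6*v + 5)/(v^2 - 6*v - 7)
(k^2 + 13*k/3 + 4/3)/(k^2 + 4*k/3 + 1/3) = (k + 4)/(k + 1)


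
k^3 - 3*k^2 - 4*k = k*(k - 4)*(k + 1)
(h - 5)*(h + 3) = h^2 - 2*h - 15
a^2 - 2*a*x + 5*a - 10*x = (a + 5)*(a - 2*x)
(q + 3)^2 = q^2 + 6*q + 9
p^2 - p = p*(p - 1)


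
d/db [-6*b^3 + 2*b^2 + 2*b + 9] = -18*b^2 + 4*b + 2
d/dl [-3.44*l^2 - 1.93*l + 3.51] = -6.88*l - 1.93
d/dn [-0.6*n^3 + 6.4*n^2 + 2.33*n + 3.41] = -1.8*n^2 + 12.8*n + 2.33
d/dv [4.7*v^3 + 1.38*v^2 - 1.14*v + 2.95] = 14.1*v^2 + 2.76*v - 1.14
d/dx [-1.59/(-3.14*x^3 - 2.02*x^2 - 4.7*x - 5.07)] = (-14.9778*x^2 - 6.4236*x - 7.473)/(3.14*x^3 + 2.02*x^2 + 4.7*x + 5.07)^2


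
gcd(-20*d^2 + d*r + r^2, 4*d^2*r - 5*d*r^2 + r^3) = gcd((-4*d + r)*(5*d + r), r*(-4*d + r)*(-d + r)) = -4*d + r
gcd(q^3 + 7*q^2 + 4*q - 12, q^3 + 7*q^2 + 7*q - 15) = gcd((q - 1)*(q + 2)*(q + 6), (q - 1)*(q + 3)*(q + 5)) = q - 1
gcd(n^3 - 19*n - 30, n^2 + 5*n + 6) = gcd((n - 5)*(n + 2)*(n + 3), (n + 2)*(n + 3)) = n^2 + 5*n + 6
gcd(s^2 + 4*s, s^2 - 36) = 1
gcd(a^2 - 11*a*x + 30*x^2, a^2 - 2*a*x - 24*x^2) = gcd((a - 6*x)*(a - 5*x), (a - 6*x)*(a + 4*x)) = -a + 6*x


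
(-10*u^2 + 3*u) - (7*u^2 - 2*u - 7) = -17*u^2 + 5*u + 7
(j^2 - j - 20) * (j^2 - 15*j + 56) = j^4 - 16*j^3 + 51*j^2 + 244*j - 1120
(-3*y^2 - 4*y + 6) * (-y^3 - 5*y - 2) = 3*y^5 + 4*y^4 + 9*y^3 + 26*y^2 - 22*y - 12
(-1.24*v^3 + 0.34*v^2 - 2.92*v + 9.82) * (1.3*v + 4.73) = -1.612*v^4 - 5.4232*v^3 - 2.1878*v^2 - 1.0456*v + 46.4486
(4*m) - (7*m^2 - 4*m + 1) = -7*m^2 + 8*m - 1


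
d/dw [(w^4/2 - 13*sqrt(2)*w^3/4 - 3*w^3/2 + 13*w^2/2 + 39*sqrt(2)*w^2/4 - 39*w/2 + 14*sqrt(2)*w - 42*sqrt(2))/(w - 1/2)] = (12*w^4 - 52*sqrt(2)*w^3 - 32*w^3 + 70*w^2 + 117*sqrt(2)*w^2 - 78*sqrt(2)*w - 52*w + 78 + 280*sqrt(2))/(2*(4*w^2 - 4*w + 1))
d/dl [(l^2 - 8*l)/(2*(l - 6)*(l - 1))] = (l^2 + 12*l - 48)/(2*(l^4 - 14*l^3 + 61*l^2 - 84*l + 36))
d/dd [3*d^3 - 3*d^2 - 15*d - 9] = 9*d^2 - 6*d - 15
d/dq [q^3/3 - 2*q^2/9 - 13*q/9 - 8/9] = q^2 - 4*q/9 - 13/9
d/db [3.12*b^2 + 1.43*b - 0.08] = 6.24*b + 1.43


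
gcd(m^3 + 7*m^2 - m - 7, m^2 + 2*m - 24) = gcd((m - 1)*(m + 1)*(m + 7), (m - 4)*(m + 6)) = 1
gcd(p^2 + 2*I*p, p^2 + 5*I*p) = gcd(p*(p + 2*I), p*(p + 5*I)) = p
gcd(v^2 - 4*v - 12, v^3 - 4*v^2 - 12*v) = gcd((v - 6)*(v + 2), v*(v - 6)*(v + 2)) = v^2 - 4*v - 12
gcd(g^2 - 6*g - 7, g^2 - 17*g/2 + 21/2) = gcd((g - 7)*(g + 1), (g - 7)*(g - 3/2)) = g - 7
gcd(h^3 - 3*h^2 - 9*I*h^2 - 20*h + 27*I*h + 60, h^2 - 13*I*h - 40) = h - 5*I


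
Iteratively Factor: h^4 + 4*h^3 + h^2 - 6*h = (h + 3)*(h^3 + h^2 - 2*h) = (h - 1)*(h + 3)*(h^2 + 2*h) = (h - 1)*(h + 2)*(h + 3)*(h)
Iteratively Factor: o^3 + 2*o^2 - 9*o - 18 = (o + 3)*(o^2 - o - 6) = (o + 2)*(o + 3)*(o - 3)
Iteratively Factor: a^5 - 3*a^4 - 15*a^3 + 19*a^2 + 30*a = (a)*(a^4 - 3*a^3 - 15*a^2 + 19*a + 30) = a*(a - 2)*(a^3 - a^2 - 17*a - 15) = a*(a - 5)*(a - 2)*(a^2 + 4*a + 3) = a*(a - 5)*(a - 2)*(a + 3)*(a + 1)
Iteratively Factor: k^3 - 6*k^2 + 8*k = (k - 2)*(k^2 - 4*k) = k*(k - 2)*(k - 4)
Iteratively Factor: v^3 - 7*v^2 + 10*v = (v - 2)*(v^2 - 5*v) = (v - 5)*(v - 2)*(v)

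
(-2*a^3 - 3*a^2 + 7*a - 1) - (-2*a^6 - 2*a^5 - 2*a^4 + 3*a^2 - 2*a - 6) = 2*a^6 + 2*a^5 + 2*a^4 - 2*a^3 - 6*a^2 + 9*a + 5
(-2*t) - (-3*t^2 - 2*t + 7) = 3*t^2 - 7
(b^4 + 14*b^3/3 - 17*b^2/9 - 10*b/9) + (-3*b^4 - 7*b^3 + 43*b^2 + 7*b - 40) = -2*b^4 - 7*b^3/3 + 370*b^2/9 + 53*b/9 - 40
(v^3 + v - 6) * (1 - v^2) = -v^5 + 6*v^2 + v - 6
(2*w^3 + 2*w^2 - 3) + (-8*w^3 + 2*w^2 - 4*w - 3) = -6*w^3 + 4*w^2 - 4*w - 6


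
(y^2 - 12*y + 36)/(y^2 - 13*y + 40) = (y^2 - 12*y + 36)/(y^2 - 13*y + 40)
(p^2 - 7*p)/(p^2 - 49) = p/(p + 7)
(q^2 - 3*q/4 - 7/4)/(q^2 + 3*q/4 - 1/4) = (4*q - 7)/(4*q - 1)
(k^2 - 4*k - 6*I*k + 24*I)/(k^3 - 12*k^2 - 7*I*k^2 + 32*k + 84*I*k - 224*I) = (k - 6*I)/(k^2 - k*(8 + 7*I) + 56*I)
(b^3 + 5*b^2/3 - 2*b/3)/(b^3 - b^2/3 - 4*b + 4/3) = b/(b - 2)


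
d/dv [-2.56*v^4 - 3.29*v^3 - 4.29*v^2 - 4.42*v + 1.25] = -10.24*v^3 - 9.87*v^2 - 8.58*v - 4.42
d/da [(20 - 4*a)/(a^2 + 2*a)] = 4*(a^2 - 10*a - 10)/(a^2*(a^2 + 4*a + 4))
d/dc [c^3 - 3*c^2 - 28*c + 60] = 3*c^2 - 6*c - 28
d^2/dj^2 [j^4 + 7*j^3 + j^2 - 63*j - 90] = 12*j^2 + 42*j + 2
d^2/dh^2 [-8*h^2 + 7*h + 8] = -16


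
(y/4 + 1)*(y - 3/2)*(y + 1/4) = y^3/4 + 11*y^2/16 - 43*y/32 - 3/8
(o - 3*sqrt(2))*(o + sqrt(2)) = o^2 - 2*sqrt(2)*o - 6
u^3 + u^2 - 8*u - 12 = (u - 3)*(u + 2)^2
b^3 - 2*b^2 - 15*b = b*(b - 5)*(b + 3)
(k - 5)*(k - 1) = k^2 - 6*k + 5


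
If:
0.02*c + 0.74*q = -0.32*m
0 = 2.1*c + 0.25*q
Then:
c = -0.119047619047619*q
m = -2.30505952380952*q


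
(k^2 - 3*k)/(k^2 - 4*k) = (k - 3)/(k - 4)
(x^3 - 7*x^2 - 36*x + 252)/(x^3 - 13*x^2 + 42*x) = (x + 6)/x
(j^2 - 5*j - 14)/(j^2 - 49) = (j + 2)/(j + 7)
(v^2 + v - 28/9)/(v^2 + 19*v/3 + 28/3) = (v - 4/3)/(v + 4)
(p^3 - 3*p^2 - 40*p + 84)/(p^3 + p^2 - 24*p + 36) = (p - 7)/(p - 3)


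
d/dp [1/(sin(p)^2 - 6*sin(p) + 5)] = 2*(3 - sin(p))*cos(p)/(sin(p)^2 - 6*sin(p) + 5)^2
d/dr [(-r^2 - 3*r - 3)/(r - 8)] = (-r^2 + 16*r + 27)/(r^2 - 16*r + 64)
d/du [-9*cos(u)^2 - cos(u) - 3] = (18*cos(u) + 1)*sin(u)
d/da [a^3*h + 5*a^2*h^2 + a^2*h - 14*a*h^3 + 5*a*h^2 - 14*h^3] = h*(3*a^2 + 10*a*h + 2*a - 14*h^2 + 5*h)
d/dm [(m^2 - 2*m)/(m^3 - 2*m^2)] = -1/m^2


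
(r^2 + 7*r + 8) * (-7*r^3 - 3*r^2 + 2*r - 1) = -7*r^5 - 52*r^4 - 75*r^3 - 11*r^2 + 9*r - 8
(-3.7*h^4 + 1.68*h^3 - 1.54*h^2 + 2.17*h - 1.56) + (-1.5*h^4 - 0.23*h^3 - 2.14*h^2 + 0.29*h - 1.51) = -5.2*h^4 + 1.45*h^3 - 3.68*h^2 + 2.46*h - 3.07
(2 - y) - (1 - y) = 1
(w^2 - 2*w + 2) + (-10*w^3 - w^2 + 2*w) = 2 - 10*w^3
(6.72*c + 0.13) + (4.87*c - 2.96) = 11.59*c - 2.83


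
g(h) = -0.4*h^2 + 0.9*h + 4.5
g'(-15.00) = 12.90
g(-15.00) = -99.00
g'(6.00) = -3.90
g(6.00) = -4.50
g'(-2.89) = 3.21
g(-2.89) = -1.44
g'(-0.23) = 1.08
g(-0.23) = 4.27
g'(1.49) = -0.29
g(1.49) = 4.95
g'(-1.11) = 1.79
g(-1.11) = 3.01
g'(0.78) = 0.28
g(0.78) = 4.96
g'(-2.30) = 2.74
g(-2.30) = 0.31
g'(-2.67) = 3.04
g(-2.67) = -0.75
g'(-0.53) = 1.32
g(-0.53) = 3.91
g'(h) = 0.9 - 0.8*h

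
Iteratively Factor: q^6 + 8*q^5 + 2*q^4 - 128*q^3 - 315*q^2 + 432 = (q + 4)*(q^5 + 4*q^4 - 14*q^3 - 72*q^2 - 27*q + 108) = (q - 1)*(q + 4)*(q^4 + 5*q^3 - 9*q^2 - 81*q - 108) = (q - 1)*(q + 3)*(q + 4)*(q^3 + 2*q^2 - 15*q - 36) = (q - 4)*(q - 1)*(q + 3)*(q + 4)*(q^2 + 6*q + 9) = (q - 4)*(q - 1)*(q + 3)^2*(q + 4)*(q + 3)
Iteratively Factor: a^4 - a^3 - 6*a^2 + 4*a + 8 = (a - 2)*(a^3 + a^2 - 4*a - 4) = (a - 2)*(a + 1)*(a^2 - 4) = (a - 2)*(a + 1)*(a + 2)*(a - 2)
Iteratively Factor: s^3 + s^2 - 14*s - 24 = (s + 2)*(s^2 - s - 12) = (s - 4)*(s + 2)*(s + 3)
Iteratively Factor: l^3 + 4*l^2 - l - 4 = (l + 4)*(l^2 - 1) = (l + 1)*(l + 4)*(l - 1)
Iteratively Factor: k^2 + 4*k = (k)*(k + 4)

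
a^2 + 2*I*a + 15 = (a - 3*I)*(a + 5*I)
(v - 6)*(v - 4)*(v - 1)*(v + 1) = v^4 - 10*v^3 + 23*v^2 + 10*v - 24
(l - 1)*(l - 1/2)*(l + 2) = l^3 + l^2/2 - 5*l/2 + 1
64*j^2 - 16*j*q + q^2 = (-8*j + q)^2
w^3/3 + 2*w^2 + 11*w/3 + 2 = (w/3 + 1)*(w + 1)*(w + 2)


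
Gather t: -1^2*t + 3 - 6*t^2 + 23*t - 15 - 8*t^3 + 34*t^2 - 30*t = -8*t^3 + 28*t^2 - 8*t - 12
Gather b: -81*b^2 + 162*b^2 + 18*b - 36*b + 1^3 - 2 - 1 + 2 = 81*b^2 - 18*b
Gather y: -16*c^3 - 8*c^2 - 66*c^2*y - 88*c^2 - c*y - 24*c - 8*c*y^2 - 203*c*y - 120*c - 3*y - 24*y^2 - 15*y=-16*c^3 - 96*c^2 - 144*c + y^2*(-8*c - 24) + y*(-66*c^2 - 204*c - 18)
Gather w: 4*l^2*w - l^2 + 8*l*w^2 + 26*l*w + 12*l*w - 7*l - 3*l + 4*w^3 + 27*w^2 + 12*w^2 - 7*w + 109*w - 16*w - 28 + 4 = -l^2 - 10*l + 4*w^3 + w^2*(8*l + 39) + w*(4*l^2 + 38*l + 86) - 24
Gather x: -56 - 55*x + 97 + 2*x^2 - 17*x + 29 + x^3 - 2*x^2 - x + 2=x^3 - 73*x + 72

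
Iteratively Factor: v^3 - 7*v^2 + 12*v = (v - 4)*(v^2 - 3*v) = v*(v - 4)*(v - 3)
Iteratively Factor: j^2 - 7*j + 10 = (j - 5)*(j - 2)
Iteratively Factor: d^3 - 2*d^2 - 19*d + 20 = (d - 1)*(d^2 - d - 20) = (d - 5)*(d - 1)*(d + 4)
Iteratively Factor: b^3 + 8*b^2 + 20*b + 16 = (b + 4)*(b^2 + 4*b + 4) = (b + 2)*(b + 4)*(b + 2)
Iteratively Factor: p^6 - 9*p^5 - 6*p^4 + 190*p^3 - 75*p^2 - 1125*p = (p + 3)*(p^5 - 12*p^4 + 30*p^3 + 100*p^2 - 375*p) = (p - 5)*(p + 3)*(p^4 - 7*p^3 - 5*p^2 + 75*p) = p*(p - 5)*(p + 3)*(p^3 - 7*p^2 - 5*p + 75) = p*(p - 5)^2*(p + 3)*(p^2 - 2*p - 15) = p*(p - 5)^3*(p + 3)*(p + 3)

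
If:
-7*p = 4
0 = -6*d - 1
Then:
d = -1/6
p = -4/7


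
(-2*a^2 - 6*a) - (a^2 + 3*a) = -3*a^2 - 9*a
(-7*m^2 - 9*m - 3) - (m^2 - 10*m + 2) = -8*m^2 + m - 5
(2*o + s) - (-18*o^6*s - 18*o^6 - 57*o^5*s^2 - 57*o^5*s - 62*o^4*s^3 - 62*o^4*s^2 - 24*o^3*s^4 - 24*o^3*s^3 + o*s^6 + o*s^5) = 18*o^6*s + 18*o^6 + 57*o^5*s^2 + 57*o^5*s + 62*o^4*s^3 + 62*o^4*s^2 + 24*o^3*s^4 + 24*o^3*s^3 - o*s^6 - o*s^5 + 2*o + s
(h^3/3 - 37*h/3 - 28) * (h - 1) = h^4/3 - h^3/3 - 37*h^2/3 - 47*h/3 + 28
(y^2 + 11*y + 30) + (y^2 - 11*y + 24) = 2*y^2 + 54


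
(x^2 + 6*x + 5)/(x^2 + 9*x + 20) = (x + 1)/(x + 4)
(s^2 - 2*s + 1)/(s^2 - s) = (s - 1)/s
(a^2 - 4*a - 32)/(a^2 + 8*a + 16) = (a - 8)/(a + 4)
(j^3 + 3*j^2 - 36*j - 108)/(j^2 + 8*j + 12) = (j^2 - 3*j - 18)/(j + 2)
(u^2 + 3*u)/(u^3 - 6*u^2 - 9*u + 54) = u/(u^2 - 9*u + 18)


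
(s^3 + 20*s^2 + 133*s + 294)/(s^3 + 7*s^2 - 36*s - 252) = (s + 7)/(s - 6)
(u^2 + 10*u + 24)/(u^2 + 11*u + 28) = (u + 6)/(u + 7)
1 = 1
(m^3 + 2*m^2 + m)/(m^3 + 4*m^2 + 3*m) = (m + 1)/(m + 3)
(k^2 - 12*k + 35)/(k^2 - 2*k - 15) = (k - 7)/(k + 3)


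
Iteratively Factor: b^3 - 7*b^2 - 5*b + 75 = (b - 5)*(b^2 - 2*b - 15) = (b - 5)*(b + 3)*(b - 5)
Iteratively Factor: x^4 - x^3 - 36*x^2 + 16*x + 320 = (x - 4)*(x^3 + 3*x^2 - 24*x - 80) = (x - 4)*(x + 4)*(x^2 - x - 20) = (x - 5)*(x - 4)*(x + 4)*(x + 4)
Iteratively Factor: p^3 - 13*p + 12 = (p - 1)*(p^2 + p - 12) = (p - 1)*(p + 4)*(p - 3)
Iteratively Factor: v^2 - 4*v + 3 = (v - 1)*(v - 3)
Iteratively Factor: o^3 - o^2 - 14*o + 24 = (o - 3)*(o^2 + 2*o - 8) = (o - 3)*(o - 2)*(o + 4)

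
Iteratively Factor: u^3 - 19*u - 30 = (u + 2)*(u^2 - 2*u - 15) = (u + 2)*(u + 3)*(u - 5)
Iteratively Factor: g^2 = (g)*(g)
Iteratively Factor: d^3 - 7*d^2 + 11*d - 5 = (d - 1)*(d^2 - 6*d + 5) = (d - 1)^2*(d - 5)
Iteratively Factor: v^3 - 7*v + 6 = (v - 2)*(v^2 + 2*v - 3) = (v - 2)*(v + 3)*(v - 1)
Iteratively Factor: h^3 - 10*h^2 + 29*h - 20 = (h - 1)*(h^2 - 9*h + 20) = (h - 5)*(h - 1)*(h - 4)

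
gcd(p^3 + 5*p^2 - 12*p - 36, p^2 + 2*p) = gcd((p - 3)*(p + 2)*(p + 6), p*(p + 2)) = p + 2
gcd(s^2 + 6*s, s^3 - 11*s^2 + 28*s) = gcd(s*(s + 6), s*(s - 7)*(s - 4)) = s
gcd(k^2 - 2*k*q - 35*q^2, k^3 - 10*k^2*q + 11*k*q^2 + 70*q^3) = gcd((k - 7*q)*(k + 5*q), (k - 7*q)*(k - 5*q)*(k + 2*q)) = -k + 7*q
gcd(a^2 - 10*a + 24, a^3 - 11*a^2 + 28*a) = a - 4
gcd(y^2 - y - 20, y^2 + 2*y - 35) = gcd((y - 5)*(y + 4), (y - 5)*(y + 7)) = y - 5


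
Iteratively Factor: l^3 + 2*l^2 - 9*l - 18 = (l + 3)*(l^2 - l - 6) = (l - 3)*(l + 3)*(l + 2)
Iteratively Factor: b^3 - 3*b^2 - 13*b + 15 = (b + 3)*(b^2 - 6*b + 5) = (b - 1)*(b + 3)*(b - 5)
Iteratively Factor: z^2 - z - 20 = (z + 4)*(z - 5)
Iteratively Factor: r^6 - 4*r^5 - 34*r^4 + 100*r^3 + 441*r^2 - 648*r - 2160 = (r + 3)*(r^5 - 7*r^4 - 13*r^3 + 139*r^2 + 24*r - 720) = (r - 4)*(r + 3)*(r^4 - 3*r^3 - 25*r^2 + 39*r + 180) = (r - 4)*(r + 3)^2*(r^3 - 6*r^2 - 7*r + 60) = (r - 4)^2*(r + 3)^2*(r^2 - 2*r - 15) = (r - 5)*(r - 4)^2*(r + 3)^2*(r + 3)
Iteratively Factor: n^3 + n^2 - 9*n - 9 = (n + 3)*(n^2 - 2*n - 3) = (n + 1)*(n + 3)*(n - 3)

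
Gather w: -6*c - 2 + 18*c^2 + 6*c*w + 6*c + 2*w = 18*c^2 + w*(6*c + 2) - 2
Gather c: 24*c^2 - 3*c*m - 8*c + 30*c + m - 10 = 24*c^2 + c*(22 - 3*m) + m - 10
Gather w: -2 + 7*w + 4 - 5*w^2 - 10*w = -5*w^2 - 3*w + 2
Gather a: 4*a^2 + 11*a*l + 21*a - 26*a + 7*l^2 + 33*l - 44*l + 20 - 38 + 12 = 4*a^2 + a*(11*l - 5) + 7*l^2 - 11*l - 6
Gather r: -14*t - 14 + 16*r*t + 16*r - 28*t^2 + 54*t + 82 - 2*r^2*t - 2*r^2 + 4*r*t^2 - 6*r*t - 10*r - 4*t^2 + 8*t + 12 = r^2*(-2*t - 2) + r*(4*t^2 + 10*t + 6) - 32*t^2 + 48*t + 80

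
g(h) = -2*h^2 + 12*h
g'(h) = 12 - 4*h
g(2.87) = 17.97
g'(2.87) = 0.52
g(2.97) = 18.00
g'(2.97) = 0.12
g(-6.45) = -160.60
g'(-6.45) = 37.80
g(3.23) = 17.89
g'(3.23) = -0.92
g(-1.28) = -18.64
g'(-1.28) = 17.12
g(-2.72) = -47.44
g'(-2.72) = 22.88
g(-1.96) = -31.20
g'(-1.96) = 19.84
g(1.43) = 13.07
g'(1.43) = 6.28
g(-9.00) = -270.00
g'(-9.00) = 48.00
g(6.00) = 0.00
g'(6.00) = -12.00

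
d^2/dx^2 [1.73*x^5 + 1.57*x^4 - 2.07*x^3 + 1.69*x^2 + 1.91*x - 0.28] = 34.6*x^3 + 18.84*x^2 - 12.42*x + 3.38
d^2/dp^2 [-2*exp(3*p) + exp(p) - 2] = -18*exp(3*p) + exp(p)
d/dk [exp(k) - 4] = exp(k)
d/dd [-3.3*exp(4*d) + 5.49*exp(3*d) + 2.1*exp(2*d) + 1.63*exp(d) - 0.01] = (-13.2*exp(3*d) + 16.47*exp(2*d) + 4.2*exp(d) + 1.63)*exp(d)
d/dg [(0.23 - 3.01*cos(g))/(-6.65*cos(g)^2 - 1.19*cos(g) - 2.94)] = (20.0165*cos(g)^2 - 3.059*cos(g) - 9.1231)*sin(g)/(44.2225*cos(g)^4 + 15.827*cos(g)^3 + 40.5181*cos(g)^2 + 6.9972*cos(g) + 8.6436)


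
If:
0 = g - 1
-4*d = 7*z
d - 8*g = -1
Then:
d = 7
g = 1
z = -4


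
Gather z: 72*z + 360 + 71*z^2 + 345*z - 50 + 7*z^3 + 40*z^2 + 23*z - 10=7*z^3 + 111*z^2 + 440*z + 300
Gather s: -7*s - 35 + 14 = -7*s - 21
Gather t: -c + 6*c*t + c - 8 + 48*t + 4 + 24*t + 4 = t*(6*c + 72)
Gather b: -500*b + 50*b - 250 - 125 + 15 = -450*b - 360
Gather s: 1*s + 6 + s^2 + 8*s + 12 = s^2 + 9*s + 18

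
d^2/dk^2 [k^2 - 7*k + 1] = 2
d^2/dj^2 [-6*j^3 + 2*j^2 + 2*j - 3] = 4 - 36*j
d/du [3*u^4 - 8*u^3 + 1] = 12*u^2*(u - 2)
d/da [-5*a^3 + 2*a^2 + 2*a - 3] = -15*a^2 + 4*a + 2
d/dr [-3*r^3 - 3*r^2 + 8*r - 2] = -9*r^2 - 6*r + 8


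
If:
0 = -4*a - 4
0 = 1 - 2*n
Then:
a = -1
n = 1/2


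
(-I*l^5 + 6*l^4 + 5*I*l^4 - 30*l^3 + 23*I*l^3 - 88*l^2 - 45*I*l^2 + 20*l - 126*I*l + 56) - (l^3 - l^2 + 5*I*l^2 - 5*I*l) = -I*l^5 + 6*l^4 + 5*I*l^4 - 31*l^3 + 23*I*l^3 - 87*l^2 - 50*I*l^2 + 20*l - 121*I*l + 56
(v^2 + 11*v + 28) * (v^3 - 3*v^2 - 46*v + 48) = v^5 + 8*v^4 - 51*v^3 - 542*v^2 - 760*v + 1344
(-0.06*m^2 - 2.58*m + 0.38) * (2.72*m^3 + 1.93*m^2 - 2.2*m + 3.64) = -0.1632*m^5 - 7.1334*m^4 - 3.8138*m^3 + 6.191*m^2 - 10.2272*m + 1.3832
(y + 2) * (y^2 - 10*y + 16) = y^3 - 8*y^2 - 4*y + 32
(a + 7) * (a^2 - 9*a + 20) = a^3 - 2*a^2 - 43*a + 140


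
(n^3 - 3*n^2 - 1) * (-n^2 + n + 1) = -n^5 + 4*n^4 - 2*n^3 - 2*n^2 - n - 1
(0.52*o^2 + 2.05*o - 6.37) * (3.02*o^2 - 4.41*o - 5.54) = 1.5704*o^4 + 3.8978*o^3 - 31.1587*o^2 + 16.7347*o + 35.2898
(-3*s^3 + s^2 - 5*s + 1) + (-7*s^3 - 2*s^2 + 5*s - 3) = -10*s^3 - s^2 - 2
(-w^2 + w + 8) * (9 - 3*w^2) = 3*w^4 - 3*w^3 - 33*w^2 + 9*w + 72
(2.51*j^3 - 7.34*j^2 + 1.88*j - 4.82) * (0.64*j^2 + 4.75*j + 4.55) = 1.6064*j^5 + 7.2249*j^4 - 22.2413*j^3 - 27.5518*j^2 - 14.341*j - 21.931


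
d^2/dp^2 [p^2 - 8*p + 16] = 2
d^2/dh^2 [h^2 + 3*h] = 2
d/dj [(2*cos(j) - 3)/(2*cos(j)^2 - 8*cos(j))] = (sin(j) + 6*sin(j)/cos(j)^2 - 3*tan(j))/(cos(j) - 4)^2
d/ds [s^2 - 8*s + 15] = 2*s - 8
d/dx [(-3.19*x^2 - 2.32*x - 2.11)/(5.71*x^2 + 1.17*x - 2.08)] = (9.5149*x^2 + 37.3666*x + 7.2943)/(32.6041*x^4 + 13.3614*x^3 - 22.3847*x^2 - 4.8672*x + 4.3264)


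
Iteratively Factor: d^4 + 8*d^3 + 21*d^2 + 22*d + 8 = (d + 4)*(d^3 + 4*d^2 + 5*d + 2) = (d + 1)*(d + 4)*(d^2 + 3*d + 2) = (d + 1)*(d + 2)*(d + 4)*(d + 1)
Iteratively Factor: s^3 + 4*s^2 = (s + 4)*(s^2) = s*(s + 4)*(s)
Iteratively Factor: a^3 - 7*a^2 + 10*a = (a)*(a^2 - 7*a + 10) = a*(a - 5)*(a - 2)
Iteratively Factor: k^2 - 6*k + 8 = (k - 4)*(k - 2)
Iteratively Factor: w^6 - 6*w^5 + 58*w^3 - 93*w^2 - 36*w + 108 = (w - 2)*(w^5 - 4*w^4 - 8*w^3 + 42*w^2 - 9*w - 54) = (w - 2)*(w + 3)*(w^4 - 7*w^3 + 13*w^2 + 3*w - 18) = (w - 2)*(w + 1)*(w + 3)*(w^3 - 8*w^2 + 21*w - 18) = (w - 2)^2*(w + 1)*(w + 3)*(w^2 - 6*w + 9) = (w - 3)*(w - 2)^2*(w + 1)*(w + 3)*(w - 3)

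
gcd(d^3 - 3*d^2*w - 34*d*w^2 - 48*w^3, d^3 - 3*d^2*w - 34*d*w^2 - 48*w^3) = -d^3 + 3*d^2*w + 34*d*w^2 + 48*w^3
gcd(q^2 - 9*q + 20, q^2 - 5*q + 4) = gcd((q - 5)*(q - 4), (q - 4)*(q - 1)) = q - 4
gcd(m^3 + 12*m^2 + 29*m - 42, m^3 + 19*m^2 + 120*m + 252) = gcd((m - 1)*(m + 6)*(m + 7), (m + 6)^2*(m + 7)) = m^2 + 13*m + 42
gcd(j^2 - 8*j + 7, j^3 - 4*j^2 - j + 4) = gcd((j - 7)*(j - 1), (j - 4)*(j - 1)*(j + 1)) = j - 1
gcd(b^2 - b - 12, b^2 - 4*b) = b - 4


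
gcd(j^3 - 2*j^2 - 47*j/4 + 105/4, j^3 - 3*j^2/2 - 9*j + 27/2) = j - 3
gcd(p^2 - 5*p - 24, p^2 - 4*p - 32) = p - 8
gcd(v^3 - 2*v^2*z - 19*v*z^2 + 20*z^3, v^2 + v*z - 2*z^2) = -v + z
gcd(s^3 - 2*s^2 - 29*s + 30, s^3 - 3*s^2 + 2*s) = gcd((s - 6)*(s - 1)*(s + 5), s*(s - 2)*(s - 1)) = s - 1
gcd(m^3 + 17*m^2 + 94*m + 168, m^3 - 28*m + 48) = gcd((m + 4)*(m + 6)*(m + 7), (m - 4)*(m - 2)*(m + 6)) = m + 6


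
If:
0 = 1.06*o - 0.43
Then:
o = 0.41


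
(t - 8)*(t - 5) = t^2 - 13*t + 40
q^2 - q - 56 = (q - 8)*(q + 7)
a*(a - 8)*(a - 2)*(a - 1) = a^4 - 11*a^3 + 26*a^2 - 16*a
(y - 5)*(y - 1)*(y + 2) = y^3 - 4*y^2 - 7*y + 10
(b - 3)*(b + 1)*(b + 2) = b^3 - 7*b - 6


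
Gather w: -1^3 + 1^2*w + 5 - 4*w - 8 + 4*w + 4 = w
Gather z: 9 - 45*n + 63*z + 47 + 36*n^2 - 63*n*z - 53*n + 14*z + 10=36*n^2 - 98*n + z*(77 - 63*n) + 66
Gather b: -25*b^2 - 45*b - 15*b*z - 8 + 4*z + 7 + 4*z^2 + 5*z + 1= -25*b^2 + b*(-15*z - 45) + 4*z^2 + 9*z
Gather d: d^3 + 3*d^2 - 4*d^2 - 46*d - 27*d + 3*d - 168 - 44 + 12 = d^3 - d^2 - 70*d - 200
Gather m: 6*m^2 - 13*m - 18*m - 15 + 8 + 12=6*m^2 - 31*m + 5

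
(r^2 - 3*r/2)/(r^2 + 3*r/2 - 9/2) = r/(r + 3)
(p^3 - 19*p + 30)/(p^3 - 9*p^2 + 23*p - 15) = (p^2 + 3*p - 10)/(p^2 - 6*p + 5)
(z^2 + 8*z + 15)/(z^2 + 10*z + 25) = (z + 3)/(z + 5)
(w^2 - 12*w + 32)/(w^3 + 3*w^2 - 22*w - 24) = (w - 8)/(w^2 + 7*w + 6)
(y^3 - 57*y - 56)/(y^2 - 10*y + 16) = (y^2 + 8*y + 7)/(y - 2)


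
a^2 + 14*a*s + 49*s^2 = (a + 7*s)^2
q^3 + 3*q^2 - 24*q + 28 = (q - 2)^2*(q + 7)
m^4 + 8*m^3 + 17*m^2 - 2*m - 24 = (m - 1)*(m + 2)*(m + 3)*(m + 4)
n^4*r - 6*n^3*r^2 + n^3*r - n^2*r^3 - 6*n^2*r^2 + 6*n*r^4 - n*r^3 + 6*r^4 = (n - 6*r)*(n - r)*(n + r)*(n*r + r)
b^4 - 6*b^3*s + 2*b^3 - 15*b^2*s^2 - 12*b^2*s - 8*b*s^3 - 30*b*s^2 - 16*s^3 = (b + 2)*(b - 8*s)*(b + s)^2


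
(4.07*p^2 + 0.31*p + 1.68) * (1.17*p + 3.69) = 4.7619*p^3 + 15.381*p^2 + 3.1095*p + 6.1992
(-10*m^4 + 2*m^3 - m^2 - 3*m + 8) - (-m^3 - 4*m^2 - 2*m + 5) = -10*m^4 + 3*m^3 + 3*m^2 - m + 3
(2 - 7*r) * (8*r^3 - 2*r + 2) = -56*r^4 + 16*r^3 + 14*r^2 - 18*r + 4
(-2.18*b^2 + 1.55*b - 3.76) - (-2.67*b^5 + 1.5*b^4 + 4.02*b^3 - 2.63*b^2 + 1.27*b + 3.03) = 2.67*b^5 - 1.5*b^4 - 4.02*b^3 + 0.45*b^2 + 0.28*b - 6.79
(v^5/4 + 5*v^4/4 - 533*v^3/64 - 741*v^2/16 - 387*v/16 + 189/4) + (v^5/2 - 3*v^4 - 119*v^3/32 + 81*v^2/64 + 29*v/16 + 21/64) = 3*v^5/4 - 7*v^4/4 - 771*v^3/64 - 2883*v^2/64 - 179*v/8 + 3045/64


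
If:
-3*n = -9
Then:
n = 3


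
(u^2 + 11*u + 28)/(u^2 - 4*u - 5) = (u^2 + 11*u + 28)/(u^2 - 4*u - 5)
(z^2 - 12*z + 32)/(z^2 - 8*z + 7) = (z^2 - 12*z + 32)/(z^2 - 8*z + 7)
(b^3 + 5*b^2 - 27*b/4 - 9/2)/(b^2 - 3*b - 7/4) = (2*b^2 + 9*b - 18)/(2*b - 7)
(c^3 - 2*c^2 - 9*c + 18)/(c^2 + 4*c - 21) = (c^2 + c - 6)/(c + 7)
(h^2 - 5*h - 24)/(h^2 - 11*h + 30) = (h^2 - 5*h - 24)/(h^2 - 11*h + 30)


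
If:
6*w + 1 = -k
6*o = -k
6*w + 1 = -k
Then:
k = -6*w - 1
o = w + 1/6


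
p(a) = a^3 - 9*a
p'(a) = 3*a^2 - 9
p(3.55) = 12.79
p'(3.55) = 28.81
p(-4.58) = -54.85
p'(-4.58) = 53.93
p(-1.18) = 8.98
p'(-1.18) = -4.82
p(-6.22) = -184.66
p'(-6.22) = 107.07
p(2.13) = -9.51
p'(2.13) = 4.61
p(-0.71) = 6.03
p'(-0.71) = -7.49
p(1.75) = -10.39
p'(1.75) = 0.19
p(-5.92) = -154.19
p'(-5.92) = 96.14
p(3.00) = 0.00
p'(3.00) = 18.00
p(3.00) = 0.00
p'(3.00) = 18.00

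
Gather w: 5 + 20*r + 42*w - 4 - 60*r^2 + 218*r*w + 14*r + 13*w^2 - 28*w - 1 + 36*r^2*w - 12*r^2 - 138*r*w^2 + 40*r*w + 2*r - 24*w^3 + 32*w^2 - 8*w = -72*r^2 + 36*r - 24*w^3 + w^2*(45 - 138*r) + w*(36*r^2 + 258*r + 6)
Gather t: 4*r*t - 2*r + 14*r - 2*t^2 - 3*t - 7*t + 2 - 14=12*r - 2*t^2 + t*(4*r - 10) - 12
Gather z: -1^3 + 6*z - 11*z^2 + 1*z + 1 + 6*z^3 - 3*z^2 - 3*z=6*z^3 - 14*z^2 + 4*z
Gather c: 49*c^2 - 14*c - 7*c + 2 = 49*c^2 - 21*c + 2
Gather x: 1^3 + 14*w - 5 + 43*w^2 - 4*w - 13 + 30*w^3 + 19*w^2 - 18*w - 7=30*w^3 + 62*w^2 - 8*w - 24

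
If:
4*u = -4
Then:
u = -1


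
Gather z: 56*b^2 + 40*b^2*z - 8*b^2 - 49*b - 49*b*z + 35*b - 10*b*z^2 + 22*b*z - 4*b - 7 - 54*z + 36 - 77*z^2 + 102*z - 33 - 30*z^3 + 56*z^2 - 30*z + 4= 48*b^2 - 18*b - 30*z^3 + z^2*(-10*b - 21) + z*(40*b^2 - 27*b + 18)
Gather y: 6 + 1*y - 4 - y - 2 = 0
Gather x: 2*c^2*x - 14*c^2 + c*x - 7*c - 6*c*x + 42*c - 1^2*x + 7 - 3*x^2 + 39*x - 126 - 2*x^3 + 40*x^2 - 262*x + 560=-14*c^2 + 35*c - 2*x^3 + 37*x^2 + x*(2*c^2 - 5*c - 224) + 441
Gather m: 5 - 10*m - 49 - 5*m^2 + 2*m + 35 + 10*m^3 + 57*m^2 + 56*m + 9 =10*m^3 + 52*m^2 + 48*m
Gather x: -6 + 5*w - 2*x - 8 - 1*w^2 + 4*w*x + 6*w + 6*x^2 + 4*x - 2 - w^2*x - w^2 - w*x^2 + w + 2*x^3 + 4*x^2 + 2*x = -2*w^2 + 12*w + 2*x^3 + x^2*(10 - w) + x*(-w^2 + 4*w + 4) - 16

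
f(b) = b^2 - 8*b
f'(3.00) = -2.00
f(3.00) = -15.00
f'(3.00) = -2.00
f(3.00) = -15.00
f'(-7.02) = -22.04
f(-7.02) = 105.44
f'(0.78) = -6.44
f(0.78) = -5.63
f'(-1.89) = -11.78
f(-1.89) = 18.69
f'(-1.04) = -10.08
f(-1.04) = 9.40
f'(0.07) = -7.86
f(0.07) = -0.56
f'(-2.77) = -13.54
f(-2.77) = 29.83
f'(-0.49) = -8.98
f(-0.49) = 4.16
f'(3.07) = -1.86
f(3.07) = -15.14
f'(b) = 2*b - 8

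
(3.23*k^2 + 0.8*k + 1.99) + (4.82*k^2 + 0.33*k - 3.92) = 8.05*k^2 + 1.13*k - 1.93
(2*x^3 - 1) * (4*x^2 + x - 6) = 8*x^5 + 2*x^4 - 12*x^3 - 4*x^2 - x + 6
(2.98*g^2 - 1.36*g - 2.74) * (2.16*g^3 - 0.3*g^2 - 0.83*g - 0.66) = 6.4368*g^5 - 3.8316*g^4 - 7.9838*g^3 - 0.016*g^2 + 3.1718*g + 1.8084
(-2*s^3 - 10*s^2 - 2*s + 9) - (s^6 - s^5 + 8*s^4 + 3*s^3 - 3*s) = -s^6 + s^5 - 8*s^4 - 5*s^3 - 10*s^2 + s + 9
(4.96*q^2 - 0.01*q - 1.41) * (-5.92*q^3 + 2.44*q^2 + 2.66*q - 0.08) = -29.3632*q^5 + 12.1616*q^4 + 21.5164*q^3 - 3.8638*q^2 - 3.7498*q + 0.1128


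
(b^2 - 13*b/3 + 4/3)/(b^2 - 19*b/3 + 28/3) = (3*b - 1)/(3*b - 7)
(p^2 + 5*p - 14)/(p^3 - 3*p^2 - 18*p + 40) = (p + 7)/(p^2 - p - 20)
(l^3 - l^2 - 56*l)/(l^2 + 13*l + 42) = l*(l - 8)/(l + 6)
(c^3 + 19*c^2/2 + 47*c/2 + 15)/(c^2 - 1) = (c^2 + 17*c/2 + 15)/(c - 1)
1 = 1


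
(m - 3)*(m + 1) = m^2 - 2*m - 3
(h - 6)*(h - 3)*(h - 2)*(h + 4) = h^4 - 7*h^3 - 8*h^2 + 108*h - 144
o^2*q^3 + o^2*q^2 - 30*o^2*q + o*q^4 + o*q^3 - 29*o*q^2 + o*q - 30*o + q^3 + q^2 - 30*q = (o + q)*(q - 5)*(q + 6)*(o*q + 1)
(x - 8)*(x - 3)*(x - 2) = x^3 - 13*x^2 + 46*x - 48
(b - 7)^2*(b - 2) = b^3 - 16*b^2 + 77*b - 98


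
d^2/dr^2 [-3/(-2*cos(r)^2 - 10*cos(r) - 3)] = 6*(-8*sin(r)^4 + 42*sin(r)^2 + 105*cos(r)/2 - 15*cos(3*r)/2 + 60)/(-2*sin(r)^2 + 10*cos(r) + 5)^3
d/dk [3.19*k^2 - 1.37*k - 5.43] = 6.38*k - 1.37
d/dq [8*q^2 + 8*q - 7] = 16*q + 8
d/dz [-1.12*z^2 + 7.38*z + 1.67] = 7.38 - 2.24*z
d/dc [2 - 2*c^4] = -8*c^3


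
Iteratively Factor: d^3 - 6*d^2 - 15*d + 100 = (d - 5)*(d^2 - d - 20) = (d - 5)*(d + 4)*(d - 5)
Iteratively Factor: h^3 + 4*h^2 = (h + 4)*(h^2) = h*(h + 4)*(h)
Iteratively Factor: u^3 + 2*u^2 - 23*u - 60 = (u + 4)*(u^2 - 2*u - 15) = (u + 3)*(u + 4)*(u - 5)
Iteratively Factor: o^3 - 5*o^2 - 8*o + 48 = (o - 4)*(o^2 - o - 12) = (o - 4)*(o + 3)*(o - 4)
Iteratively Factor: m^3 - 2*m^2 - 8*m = (m)*(m^2 - 2*m - 8) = m*(m - 4)*(m + 2)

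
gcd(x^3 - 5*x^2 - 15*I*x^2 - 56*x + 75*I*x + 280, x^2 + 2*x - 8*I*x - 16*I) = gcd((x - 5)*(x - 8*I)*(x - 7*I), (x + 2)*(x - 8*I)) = x - 8*I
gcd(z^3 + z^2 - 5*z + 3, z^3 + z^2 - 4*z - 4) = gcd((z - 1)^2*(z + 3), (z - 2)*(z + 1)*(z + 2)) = 1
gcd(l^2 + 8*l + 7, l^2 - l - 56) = l + 7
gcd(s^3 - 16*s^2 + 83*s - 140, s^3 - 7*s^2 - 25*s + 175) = s^2 - 12*s + 35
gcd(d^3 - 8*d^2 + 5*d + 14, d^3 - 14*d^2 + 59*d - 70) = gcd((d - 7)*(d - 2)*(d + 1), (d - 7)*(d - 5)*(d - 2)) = d^2 - 9*d + 14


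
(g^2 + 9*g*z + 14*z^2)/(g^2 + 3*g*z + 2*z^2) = (g + 7*z)/(g + z)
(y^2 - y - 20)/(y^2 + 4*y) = (y - 5)/y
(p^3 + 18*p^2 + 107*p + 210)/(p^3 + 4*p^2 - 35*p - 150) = (p^2 + 13*p + 42)/(p^2 - p - 30)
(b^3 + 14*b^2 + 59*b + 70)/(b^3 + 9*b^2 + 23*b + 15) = (b^2 + 9*b + 14)/(b^2 + 4*b + 3)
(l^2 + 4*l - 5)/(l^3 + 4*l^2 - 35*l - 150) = (l - 1)/(l^2 - l - 30)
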